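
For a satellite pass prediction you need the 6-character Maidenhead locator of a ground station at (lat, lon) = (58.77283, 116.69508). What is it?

Add 180° to longitude and 90° to latitude: 296.6951, 148.7728.
Field (20°×10°, letters A–R): lon ⌊296.6951/20⌋ = 14 → O; lat ⌊148.7728/10⌋ = 14 → O.
Square (2°×1°, digits 0–9): lon ⌊16.6951/2⌋ = 8; lat ⌊8.7728/1⌋ = 8.
Subsquare (5′×2.5′, letters a–x): lon ⌊0.6951/0.0833333⌋ = 8 → i; lat ⌊0.7728/0.0416667⌋ = 18 → s.

OO88is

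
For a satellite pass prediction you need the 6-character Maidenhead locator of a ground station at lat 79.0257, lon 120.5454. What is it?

Add 180° to longitude and 90° to latitude: 300.5454, 169.0257.
Field (20°×10°, letters A–R): lon ⌊300.5454/20⌋ = 15 → P; lat ⌊169.0257/10⌋ = 16 → Q.
Square (2°×1°, digits 0–9): lon ⌊0.5454/2⌋ = 0; lat ⌊9.0257/1⌋ = 9.
Subsquare (5′×2.5′, letters a–x): lon ⌊0.5454/0.0833333⌋ = 6 → g; lat ⌊0.0257/0.0416667⌋ = 0 → a.

PQ09ga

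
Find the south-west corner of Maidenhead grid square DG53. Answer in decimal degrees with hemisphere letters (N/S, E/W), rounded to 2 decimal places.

Field D=3, G=6: +3·20° lon, +6·10° lat → SW at lon -120°, lat -30°.
Square 5, 3: +5·2° lon, +3·1° lat → SW at lon -110°, lat -27°.
latitude 27.00° S, longitude 110.00° W.

27.00° S, 110.00° W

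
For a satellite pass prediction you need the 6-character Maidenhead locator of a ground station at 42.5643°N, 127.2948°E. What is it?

Add 180° to longitude and 90° to latitude: 307.2948, 132.5643.
Field: lon ⌊307.2948/20⌋ = 15 → P; lat ⌊132.5643/10⌋ = 13 → N.
Square: lon ⌊7.2948/2⌋ = 3; lat ⌊2.5643/1⌋ = 2.
Subsquare: lon ⌊1.2948/0.0833333⌋ = 15 → p; lat ⌊0.5643/0.0416667⌋ = 13 → n.

PN32pn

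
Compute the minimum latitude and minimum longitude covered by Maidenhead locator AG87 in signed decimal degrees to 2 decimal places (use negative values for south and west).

-23.00, -164.00

Field A=0, G=6: +0·20° lon, +6·10° lat → SW at lon -180°, lat -30°.
Square 8, 7: +8·2° lon, +7·1° lat → SW at lon -164°, lat -23°.
latitude -23.00, longitude -164.00.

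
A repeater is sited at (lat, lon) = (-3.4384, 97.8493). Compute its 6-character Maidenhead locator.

Offset from 180°W / 90°S: lon 277.8493°, lat 86.5616°.
Field (20°×10°, letters A–R): lon ⌊277.8493/20⌋ = 13 → N; lat ⌊86.5616/10⌋ = 8 → I.
Square (2°×1°, digits 0–9): lon ⌊17.8493/2⌋ = 8; lat ⌊6.5616/1⌋ = 6.
Subsquare (5′×2.5′, letters a–x): lon ⌊1.8493/0.0833333⌋ = 22 → w; lat ⌊0.5616/0.0416667⌋ = 13 → n.

NI86wn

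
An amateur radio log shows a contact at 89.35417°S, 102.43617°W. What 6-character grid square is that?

DA80sp

Offset from 180°W / 90°S: lon 77.5638°, lat 0.6458°.
Field: 77.5638/20 → 3 → D, 0.6458/10 → 0 → A; chars DA.
Square: 17.5638/2 → 8, 0.6458/1 → 0; chars 80.
Subsquare: 1.5638/0.0833333 → 18 → s, 0.6458/0.0416667 → 15 → p; chars sp.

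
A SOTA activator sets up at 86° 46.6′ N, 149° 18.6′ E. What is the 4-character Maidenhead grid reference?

Offset from 180°W / 90°S: lon 329.31°, lat 176.78°.
Field: 329.31/20 → 16 → Q, 176.78/10 → 17 → R; chars QR.
Square: 9.31/2 → 4, 6.78/1 → 6; chars 46.

QR46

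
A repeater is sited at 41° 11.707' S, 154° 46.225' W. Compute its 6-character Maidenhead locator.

Add 180° to longitude and 90° to latitude: 25.2296, 48.8049.
Field: 25.2296/20 → 1 → B, 48.8049/10 → 4 → E; chars BE.
Square: 5.2296/2 → 2, 8.8049/1 → 8; chars 28.
Subsquare: 1.2296/0.0833333 → 14 → o, 0.8049/0.0416667 → 19 → t; chars ot.

BE28ot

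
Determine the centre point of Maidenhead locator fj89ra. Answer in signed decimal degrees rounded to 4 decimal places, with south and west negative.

9.0208, -62.5417

Field F=5, J=9: +5·20° lon, +9·10° lat → SW at lon -80°, lat 0°.
Square 8, 9: +8·2° lon, +9·1° lat → SW at lon -64°, lat 9°.
Subsquare r=17, a=0: +17·0.0833333° lon, +0·0.0416667° lat → SW at lon -62.5833°, lat 9°.
Cell spans 0.0833333° lon × 0.0416667° lat. Centre is SW corner plus half of each.
latitude 9.0208, longitude -62.5417.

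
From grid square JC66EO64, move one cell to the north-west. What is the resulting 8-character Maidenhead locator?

JC66eo55

Longitude extended square 6; −1 → 5.
Latitude extended square 4; +1 → 5.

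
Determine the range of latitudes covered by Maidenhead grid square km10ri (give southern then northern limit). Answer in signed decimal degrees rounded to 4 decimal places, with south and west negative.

Field K=10, M=12: +10·20° lon, +12·10° lat → SW at lon 20°, lat 30°.
Square 1, 0: +1·2° lon, +0·1° lat → SW at lon 22°, lat 30°.
Subsquare r=17, i=8: +17·0.0833333° lon, +8·0.0416667° lat → SW at lon 23.4167°, lat 30.3333°.
Cell spans 0.0833333° lon × 0.0416667° lat.
south 30.3333, north 30.3750.

30.3333, 30.3750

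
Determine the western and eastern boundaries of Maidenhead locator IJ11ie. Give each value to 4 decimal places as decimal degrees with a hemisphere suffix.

Field I=8, J=9: +8·20° lon, +9·10° lat → SW at lon -20°, lat 0°.
Square 1, 1: +1·2° lon, +1·1° lat → SW at lon -18°, lat 1°.
Subsquare i=8, e=4: +8·0.0833333° lon, +4·0.0416667° lat → SW at lon -17.3333°, lat 1.16667°.
Cell spans 0.0833333° lon × 0.0416667° lat.
west 17.3333° W, east 17.2500° W.

17.3333° W, 17.2500° W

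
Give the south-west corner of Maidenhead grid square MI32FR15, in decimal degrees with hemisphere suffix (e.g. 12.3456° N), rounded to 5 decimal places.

Field M=12, I=8: +12·20° lon, +8·10° lat → SW at lon 60°, lat -10°.
Square 3, 2: +3·2° lon, +2·1° lat → SW at lon 66°, lat -8°.
Subsquare f=5, r=17: +5·0.0833333° lon, +17·0.0416667° lat → SW at lon 66.4167°, lat -7.29167°.
Extended square 1, 5: +1·0.00833333° lon, +5·0.00416667° lat → SW at lon 66.425°, lat -7.27083°.
latitude 7.27083° S, longitude 66.42500° E.

7.27083° S, 66.42500° E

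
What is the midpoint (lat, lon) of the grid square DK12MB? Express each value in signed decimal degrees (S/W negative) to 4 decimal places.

Field D=3, K=10: +3·20° lon, +10·10° lat → SW at lon -120°, lat 10°.
Square 1, 2: +1·2° lon, +2·1° lat → SW at lon -118°, lat 12°.
Subsquare m=12, b=1: +12·0.0833333° lon, +1·0.0416667° lat → SW at lon -117°, lat 12.0417°.
Cell spans 0.0833333° lon × 0.0416667° lat. Centre is SW corner plus half of each.
latitude 12.0625, longitude -116.9583.

12.0625, -116.9583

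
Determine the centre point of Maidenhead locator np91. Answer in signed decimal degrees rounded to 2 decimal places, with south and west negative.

Field N=13, P=15: +13·20° lon, +15·10° lat → SW at lon 80°, lat 60°.
Square 9, 1: +9·2° lon, +1·1° lat → SW at lon 98°, lat 61°.
Cell spans 2° lon × 1° lat. Centre is SW corner plus half of each.
latitude 61.50, longitude 99.00.

61.50, 99.00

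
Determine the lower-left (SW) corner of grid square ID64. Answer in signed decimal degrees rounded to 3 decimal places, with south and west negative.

Field I=8, D=3: +8·20° lon, +3·10° lat → SW at lon -20°, lat -60°.
Square 6, 4: +6·2° lon, +4·1° lat → SW at lon -8°, lat -56°.
latitude -56.000, longitude -8.000.

-56.000, -8.000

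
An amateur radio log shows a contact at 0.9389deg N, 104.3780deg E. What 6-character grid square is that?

OJ20ew

Add 180° to longitude and 90° to latitude: 284.3780, 90.9389.
Field: 284.3780/20 → 14 → O, 90.9389/10 → 9 → J; chars OJ.
Square: 4.3780/2 → 2, 0.9389/1 → 0; chars 20.
Subsquare: 0.3780/0.0833333 → 4 → e, 0.9389/0.0416667 → 22 → w; chars ew.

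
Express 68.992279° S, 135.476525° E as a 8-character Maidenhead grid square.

PC71ra71

Add 180° to longitude and 90° to latitude: 315.47653, 21.00772.
Field (20°×10°, letters A–R): 315.47653/20 → 15 → P, 21.00772/10 → 2 → C; chars PC.
Square (2°×1°, digits 0–9): 15.47653/2 → 7, 1.00772/1 → 1; chars 71.
Subsquare (5′×2.5′, letters a–x): 1.47653/0.0833333 → 17 → r, 0.00772/0.0416667 → 0 → a; chars ra.
Extended square (30″×15″, digits 0–9): 0.05986/0.00833333 → 7, 0.00772/0.00416667 → 1; chars 71.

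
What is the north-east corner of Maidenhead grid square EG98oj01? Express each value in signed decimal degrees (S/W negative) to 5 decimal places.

Field E=4, G=6: +4·20° lon, +6·10° lat → SW at lon -100°, lat -30°.
Square 9, 8: +9·2° lon, +8·1° lat → SW at lon -82°, lat -22°.
Subsquare o=14, j=9: +14·0.0833333° lon, +9·0.0416667° lat → SW at lon -80.8333°, lat -21.625°.
Extended square 0, 1: +0·0.00833333° lon, +1·0.00416667° lat → SW at lon -80.8333°, lat -21.6208°.
Cell spans 0.00833333° lon × 0.00416667° lat. NE corner is SW corner plus one full cell.
latitude -21.61667, longitude -80.82500.

-21.61667, -80.82500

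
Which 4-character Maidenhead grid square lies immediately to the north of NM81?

NM82

Latitude square 1; +1 → 2.
The longitude characters are unchanged.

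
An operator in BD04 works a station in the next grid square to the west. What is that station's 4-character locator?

AD94

Longitude square 0; −1 → -1, wraps to 9, carry into field.
Longitude field B = 1; −1 → 0 = A.
The latitude characters are unchanged.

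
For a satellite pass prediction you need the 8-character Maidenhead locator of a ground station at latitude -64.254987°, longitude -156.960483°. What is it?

BC15mr48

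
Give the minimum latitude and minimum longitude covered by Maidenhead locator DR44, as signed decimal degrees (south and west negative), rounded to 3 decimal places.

Field D=3, R=17: +3·20° lon, +17·10° lat → SW at lon -120°, lat 80°.
Square 4, 4: +4·2° lon, +4·1° lat → SW at lon -112°, lat 84°.
latitude 84.000, longitude -112.000.

84.000, -112.000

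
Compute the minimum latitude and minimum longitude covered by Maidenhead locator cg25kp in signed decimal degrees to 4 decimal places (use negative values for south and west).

-24.3750, -135.1667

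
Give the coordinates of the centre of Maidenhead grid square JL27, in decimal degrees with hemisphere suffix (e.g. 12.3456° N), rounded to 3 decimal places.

Field J=9, L=11: +9·20° lon, +11·10° lat → SW at lon 0°, lat 20°.
Square 2, 7: +2·2° lon, +7·1° lat → SW at lon 4°, lat 27°.
Cell spans 2° lon × 1° lat. Centre is SW corner plus half of each.
latitude 27.500° N, longitude 5.000° E.

27.500° N, 5.000° E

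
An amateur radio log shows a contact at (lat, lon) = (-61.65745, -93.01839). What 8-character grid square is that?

EC38li72

Add 180° to longitude and 90° to latitude: 86.98161, 28.34255.
Field: 86.98161/20 → 4 → E, 28.34255/10 → 2 → C; chars EC.
Square: 6.98161/2 → 3, 8.34255/1 → 8; chars 38.
Subsquare: 0.98161/0.0833333 → 11 → l, 0.34255/0.0416667 → 8 → i; chars li.
Extended square: 0.06494/0.00833333 → 7, 0.00922/0.00416667 → 2; chars 72.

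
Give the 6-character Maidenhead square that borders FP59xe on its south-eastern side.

Longitude subsquare x = 23; +1 → 24, wraps to 0 = a, carry into square.
Longitude square 5; +1 → 6.
Latitude subsquare e = 4; −1 → 3 = d.

FP69ad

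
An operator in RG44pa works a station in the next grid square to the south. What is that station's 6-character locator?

RG43px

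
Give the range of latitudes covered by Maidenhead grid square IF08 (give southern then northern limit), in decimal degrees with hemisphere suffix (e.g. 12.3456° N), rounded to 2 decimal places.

32.00° S, 31.00° S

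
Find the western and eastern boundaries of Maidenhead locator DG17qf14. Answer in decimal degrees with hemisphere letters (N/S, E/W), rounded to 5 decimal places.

116.65833° W, 116.65000° W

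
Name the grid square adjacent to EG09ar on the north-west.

DG99xs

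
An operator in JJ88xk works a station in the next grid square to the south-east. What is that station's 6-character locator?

JJ98aj

Longitude subsquare x = 23; +1 → 24, wraps to 0 = a, carry into square.
Longitude square 8; +1 → 9.
Latitude subsquare k = 10; −1 → 9 = j.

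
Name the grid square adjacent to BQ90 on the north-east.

Longitude square 9; +1 → 10, wraps to 0, carry into field.
Longitude field B = 1; +1 → 2 = C.
Latitude square 0; +1 → 1.

CQ01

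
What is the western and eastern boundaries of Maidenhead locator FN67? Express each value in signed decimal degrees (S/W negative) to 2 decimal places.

-68.00, -66.00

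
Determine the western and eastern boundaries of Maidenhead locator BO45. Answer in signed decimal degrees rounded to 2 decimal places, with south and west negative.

-152.00, -150.00

Field B=1, O=14: +1·20° lon, +14·10° lat → SW at lon -160°, lat 50°.
Square 4, 5: +4·2° lon, +5·1° lat → SW at lon -152°, lat 55°.
Cell spans 2° lon × 1° lat.
west -152.00, east -150.00.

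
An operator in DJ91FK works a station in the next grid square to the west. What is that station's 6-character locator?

Longitude subsquare f = 5; −1 → 4 = e.
The latitude characters are unchanged.

DJ91ek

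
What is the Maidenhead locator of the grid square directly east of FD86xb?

Longitude subsquare x = 23; +1 → 24, wraps to 0 = a, carry into square.
Longitude square 8; +1 → 9.
The latitude characters are unchanged.

FD96ab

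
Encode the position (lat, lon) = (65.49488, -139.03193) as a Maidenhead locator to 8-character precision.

CP05ll68

Offset from 180°W / 90°S: lon 40.96807°, lat 155.49488°.
Field: 40.96807/20 → 2 → C, 155.49488/10 → 15 → P; chars CP.
Square: 0.96807/2 → 0, 5.49488/1 → 5; chars 05.
Subsquare: 0.96807/0.0833333 → 11 → l, 0.49488/0.0416667 → 11 → l; chars ll.
Extended square: 0.05140/0.00833333 → 6, 0.03655/0.00416667 → 8; chars 68.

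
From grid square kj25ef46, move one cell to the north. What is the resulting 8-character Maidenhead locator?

KJ25ef47

Latitude extended square 6; +1 → 7.
The longitude characters are unchanged.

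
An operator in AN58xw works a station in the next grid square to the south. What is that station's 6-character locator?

AN58xv

Latitude subsquare w = 22; −1 → 21 = v.
The longitude characters are unchanged.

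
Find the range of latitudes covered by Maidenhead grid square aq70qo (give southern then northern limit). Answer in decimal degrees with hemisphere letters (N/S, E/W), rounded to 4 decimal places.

70.5833° N, 70.6250° N

Field A=0, Q=16: +0·20° lon, +16·10° lat → SW at lon -180°, lat 70°.
Square 7, 0: +7·2° lon, +0·1° lat → SW at lon -166°, lat 70°.
Subsquare q=16, o=14: +16·0.0833333° lon, +14·0.0416667° lat → SW at lon -164.667°, lat 70.5833°.
Cell spans 0.0833333° lon × 0.0416667° lat.
south 70.5833° N, north 70.6250° N.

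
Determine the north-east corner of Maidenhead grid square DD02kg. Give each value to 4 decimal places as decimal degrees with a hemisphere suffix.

57.7083° S, 119.0833° W

Field D=3, D=3: +3·20° lon, +3·10° lat → SW at lon -120°, lat -60°.
Square 0, 2: +0·2° lon, +2·1° lat → SW at lon -120°, lat -58°.
Subsquare k=10, g=6: +10·0.0833333° lon, +6·0.0416667° lat → SW at lon -119.167°, lat -57.75°.
Cell spans 0.0833333° lon × 0.0416667° lat. NE corner is SW corner plus one full cell.
latitude 57.7083° S, longitude 119.0833° W.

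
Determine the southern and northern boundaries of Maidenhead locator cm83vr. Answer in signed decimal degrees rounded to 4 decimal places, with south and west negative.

33.7083, 33.7500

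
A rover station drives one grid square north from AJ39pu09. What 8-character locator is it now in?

AJ39pv00

Latitude extended square 9; +1 → 10, wraps to 0, carry into subsquare.
Latitude subsquare u = 20; +1 → 21 = v.
The longitude characters are unchanged.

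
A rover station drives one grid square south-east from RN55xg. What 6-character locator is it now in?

RN65af

Longitude subsquare x = 23; +1 → 24, wraps to 0 = a, carry into square.
Longitude square 5; +1 → 6.
Latitude subsquare g = 6; −1 → 5 = f.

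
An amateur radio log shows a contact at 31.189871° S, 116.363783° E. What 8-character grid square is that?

OF88et34

Shift to the Maidenhead origin (180°W, 90°S): lon 296.36378, lat 58.81013.
Field: lon ⌊296.36378/20⌋ = 14 → O; lat ⌊58.81013/10⌋ = 5 → F.
Square: lon ⌊16.36378/2⌋ = 8; lat ⌊8.81013/1⌋ = 8.
Subsquare: lon ⌊0.36378/0.0833333⌋ = 4 → e; lat ⌊0.81013/0.0416667⌋ = 19 → t.
Extended square: lon ⌊0.03045/0.00833333⌋ = 3; lat ⌊0.01846/0.00416667⌋ = 4.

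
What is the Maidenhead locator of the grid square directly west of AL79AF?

Longitude subsquare a = 0; −1 → -1, wraps to 23 = x, carry into square.
Longitude square 7; −1 → 6.
The latitude characters are unchanged.

AL69xf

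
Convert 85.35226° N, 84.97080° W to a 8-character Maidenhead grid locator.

Offset from 180°W / 90°S: lon 95.02920°, lat 175.35226°.
Field: lon ⌊95.02920/20⌋ = 4 → E; lat ⌊175.35226/10⌋ = 17 → R.
Square: lon ⌊15.02920/2⌋ = 7; lat ⌊5.35226/1⌋ = 5.
Subsquare: lon ⌊1.02920/0.0833333⌋ = 12 → m; lat ⌊0.35226/0.0416667⌋ = 8 → i.
Extended square: lon ⌊0.02920/0.00833333⌋ = 3; lat ⌊0.01893/0.00416667⌋ = 4.

ER75mi34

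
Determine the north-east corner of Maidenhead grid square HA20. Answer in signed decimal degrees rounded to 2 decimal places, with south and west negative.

-89.00, -34.00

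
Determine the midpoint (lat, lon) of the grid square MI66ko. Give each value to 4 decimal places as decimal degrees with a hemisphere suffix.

3.3958° S, 72.8750° E

Field M=12, I=8: +12·20° lon, +8·10° lat → SW at lon 60°, lat -10°.
Square 6, 6: +6·2° lon, +6·1° lat → SW at lon 72°, lat -4°.
Subsquare k=10, o=14: +10·0.0833333° lon, +14·0.0416667° lat → SW at lon 72.8333°, lat -3.41667°.
Cell spans 0.0833333° lon × 0.0416667° lat. Centre is SW corner plus half of each.
latitude 3.3958° S, longitude 72.8750° E.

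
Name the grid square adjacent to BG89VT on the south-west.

Longitude subsquare v = 21; −1 → 20 = u.
Latitude subsquare t = 19; −1 → 18 = s.

BG89us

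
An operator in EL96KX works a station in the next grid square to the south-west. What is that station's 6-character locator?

Longitude subsquare k = 10; −1 → 9 = j.
Latitude subsquare x = 23; −1 → 22 = w.

EL96jw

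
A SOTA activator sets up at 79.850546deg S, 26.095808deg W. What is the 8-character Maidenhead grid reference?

HB60wd85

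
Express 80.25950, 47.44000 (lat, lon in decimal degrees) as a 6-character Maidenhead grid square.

Shift to the Maidenhead origin (180°W, 90°S): lon 227.4400, lat 170.2595.
Field (20°×10°, letters A–R): 227.4400/20 → 11 → L, 170.2595/10 → 17 → R; chars LR.
Square (2°×1°, digits 0–9): 7.4400/2 → 3, 0.2595/1 → 0; chars 30.
Subsquare (5′×2.5′, letters a–x): 1.4400/0.0833333 → 17 → r, 0.2595/0.0416667 → 6 → g; chars rg.

LR30rg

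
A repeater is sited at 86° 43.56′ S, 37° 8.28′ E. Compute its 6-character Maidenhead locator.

KA83ng

Add 180° to longitude and 90° to latitude: 217.1380, 3.2740.
Field: 217.1380/20 → 10 → K, 3.2740/10 → 0 → A; chars KA.
Square: 17.1380/2 → 8, 3.2740/1 → 3; chars 83.
Subsquare: 1.1380/0.0833333 → 13 → n, 0.2740/0.0416667 → 6 → g; chars ng.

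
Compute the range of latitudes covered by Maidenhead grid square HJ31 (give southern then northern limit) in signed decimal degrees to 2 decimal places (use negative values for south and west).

1.00, 2.00

Field H=7, J=9: +7·20° lon, +9·10° lat → SW at lon -40°, lat 0°.
Square 3, 1: +3·2° lon, +1·1° lat → SW at lon -34°, lat 1°.
Cell spans 2° lon × 1° lat.
south 1.00, north 2.00.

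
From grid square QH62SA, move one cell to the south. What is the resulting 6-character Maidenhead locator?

Latitude subsquare a = 0; −1 → -1, wraps to 23 = x, carry into square.
Latitude square 2; −1 → 1.
The longitude characters are unchanged.

QH61sx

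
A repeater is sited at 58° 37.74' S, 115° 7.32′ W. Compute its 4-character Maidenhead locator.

DD21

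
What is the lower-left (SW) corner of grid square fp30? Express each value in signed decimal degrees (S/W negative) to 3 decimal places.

Field F=5, P=15: +5·20° lon, +15·10° lat → SW at lon -80°, lat 60°.
Square 3, 0: +3·2° lon, +0·1° lat → SW at lon -74°, lat 60°.
latitude 60.000, longitude -74.000.

60.000, -74.000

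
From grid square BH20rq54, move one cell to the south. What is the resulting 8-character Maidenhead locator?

Latitude extended square 4; −1 → 3.
The longitude characters are unchanged.

BH20rq53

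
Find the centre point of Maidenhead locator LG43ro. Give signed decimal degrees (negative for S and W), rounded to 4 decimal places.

-26.3958, 49.4583

Field L=11, G=6: +11·20° lon, +6·10° lat → SW at lon 40°, lat -30°.
Square 4, 3: +4·2° lon, +3·1° lat → SW at lon 48°, lat -27°.
Subsquare r=17, o=14: +17·0.0833333° lon, +14·0.0416667° lat → SW at lon 49.4167°, lat -26.4167°.
Cell spans 0.0833333° lon × 0.0416667° lat. Centre is SW corner plus half of each.
latitude -26.3958, longitude 49.4583.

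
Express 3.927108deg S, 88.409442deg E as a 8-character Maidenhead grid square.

Add 180° to longitude and 90° to latitude: 268.40944, 86.07289.
Field: 268.40944/20 → 13 → N, 86.07289/10 → 8 → I; chars NI.
Square: 8.40944/2 → 4, 6.07289/1 → 6; chars 46.
Subsquare: 0.40944/0.0833333 → 4 → e, 0.07289/0.0416667 → 1 → b; chars eb.
Extended square: 0.07611/0.00833333 → 9, 0.03123/0.00416667 → 7; chars 97.

NI46eb97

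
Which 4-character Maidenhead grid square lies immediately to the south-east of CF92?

Longitude square 9; +1 → 10, wraps to 0, carry into field.
Longitude field C = 2; +1 → 3 = D.
Latitude square 2; −1 → 1.

DF01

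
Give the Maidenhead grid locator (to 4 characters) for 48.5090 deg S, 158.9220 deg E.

QE91

Offset from 180°W / 90°S: lon 338.92°, lat 41.49°.
Field: 338.92/20 → 16 → Q, 41.49/10 → 4 → E; chars QE.
Square: 18.92/2 → 9, 1.49/1 → 1; chars 91.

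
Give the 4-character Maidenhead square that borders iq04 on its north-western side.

Longitude square 0; −1 → -1, wraps to 9, carry into field.
Longitude field I = 8; −1 → 7 = H.
Latitude square 4; +1 → 5.

HQ95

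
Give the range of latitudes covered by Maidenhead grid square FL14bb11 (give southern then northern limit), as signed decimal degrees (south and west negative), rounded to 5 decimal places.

Field F=5, L=11: +5·20° lon, +11·10° lat → SW at lon -80°, lat 20°.
Square 1, 4: +1·2° lon, +4·1° lat → SW at lon -78°, lat 24°.
Subsquare b=1, b=1: +1·0.0833333° lon, +1·0.0416667° lat → SW at lon -77.9167°, lat 24.0417°.
Extended square 1, 1: +1·0.00833333° lon, +1·0.00416667° lat → SW at lon -77.9083°, lat 24.0458°.
Cell spans 0.00833333° lon × 0.00416667° lat.
south 24.04583, north 24.05000.

24.04583, 24.05000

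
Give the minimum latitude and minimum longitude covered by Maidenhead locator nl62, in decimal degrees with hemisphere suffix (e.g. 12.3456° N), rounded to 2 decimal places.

22.00° N, 92.00° E

Field N=13, L=11: +13·20° lon, +11·10° lat → SW at lon 80°, lat 20°.
Square 6, 2: +6·2° lon, +2·1° lat → SW at lon 92°, lat 22°.
latitude 22.00° N, longitude 92.00° E.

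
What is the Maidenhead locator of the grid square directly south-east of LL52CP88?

LL52cp97

Longitude extended square 8; +1 → 9.
Latitude extended square 8; −1 → 7.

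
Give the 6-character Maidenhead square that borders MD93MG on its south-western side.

MD93lf

Longitude subsquare m = 12; −1 → 11 = l.
Latitude subsquare g = 6; −1 → 5 = f.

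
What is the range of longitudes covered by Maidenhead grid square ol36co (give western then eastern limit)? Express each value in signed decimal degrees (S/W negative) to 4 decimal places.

Field O=14, L=11: +14·20° lon, +11·10° lat → SW at lon 100°, lat 20°.
Square 3, 6: +3·2° lon, +6·1° lat → SW at lon 106°, lat 26°.
Subsquare c=2, o=14: +2·0.0833333° lon, +14·0.0416667° lat → SW at lon 106.167°, lat 26.5833°.
Cell spans 0.0833333° lon × 0.0416667° lat.
west 106.1667, east 106.2500.

106.1667, 106.2500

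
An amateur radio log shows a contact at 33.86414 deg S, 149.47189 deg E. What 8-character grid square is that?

Shift to the Maidenhead origin (180°W, 90°S): lon 329.47189, lat 56.13586.
Field (20°×10°, letters A–R): 329.47189/20 → 16 → Q, 56.13586/10 → 5 → F; chars QF.
Square (2°×1°, digits 0–9): 9.47189/2 → 4, 6.13586/1 → 6; chars 46.
Subsquare (5′×2.5′, letters a–x): 1.47189/0.0833333 → 17 → r, 0.13586/0.0416667 → 3 → d; chars rd.
Extended square (30″×15″, digits 0–9): 0.05522/0.00833333 → 6, 0.01086/0.00416667 → 2; chars 62.

QF46rd62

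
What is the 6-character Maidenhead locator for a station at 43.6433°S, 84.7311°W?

Add 180° to longitude and 90° to latitude: 95.2689, 46.3567.
Field (20°×10°, letters A–R): 95.2689/20 → 4 → E, 46.3567/10 → 4 → E; chars EE.
Square (2°×1°, digits 0–9): 15.2689/2 → 7, 6.3567/1 → 6; chars 76.
Subsquare (5′×2.5′, letters a–x): 1.2689/0.0833333 → 15 → p, 0.3567/0.0416667 → 8 → i; chars pi.

EE76pi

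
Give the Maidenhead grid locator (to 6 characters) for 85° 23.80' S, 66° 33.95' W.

FA64ro

Offset from 180°W / 90°S: lon 113.4342°, lat 4.6033°.
Field: lon ⌊113.4342/20⌋ = 5 → F; lat ⌊4.6033/10⌋ = 0 → A.
Square: lon ⌊13.4342/2⌋ = 6; lat ⌊4.6033/1⌋ = 4.
Subsquare: lon ⌊1.4342/0.0833333⌋ = 17 → r; lat ⌊0.6033/0.0416667⌋ = 14 → o.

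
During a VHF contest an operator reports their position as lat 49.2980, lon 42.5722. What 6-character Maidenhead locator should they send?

LN19gh

Shift to the Maidenhead origin (180°W, 90°S): lon 222.5722, lat 139.2980.
Field: 222.5722/20 → 11 → L, 139.2980/10 → 13 → N; chars LN.
Square: 2.5722/2 → 1, 9.2980/1 → 9; chars 19.
Subsquare: 0.5722/0.0833333 → 6 → g, 0.2980/0.0416667 → 7 → h; chars gh.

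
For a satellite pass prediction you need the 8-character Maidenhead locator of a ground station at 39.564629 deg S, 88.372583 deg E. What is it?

NF40ek44

Shift to the Maidenhead origin (180°W, 90°S): lon 268.37258, lat 50.43537.
Field: lon ⌊268.37258/20⌋ = 13 → N; lat ⌊50.43537/10⌋ = 5 → F.
Square: lon ⌊8.37258/2⌋ = 4; lat ⌊0.43537/1⌋ = 0.
Subsquare: lon ⌊0.37258/0.0833333⌋ = 4 → e; lat ⌊0.43537/0.0416667⌋ = 10 → k.
Extended square: lon ⌊0.03925/0.00833333⌋ = 4; lat ⌊0.01870/0.00416667⌋ = 4.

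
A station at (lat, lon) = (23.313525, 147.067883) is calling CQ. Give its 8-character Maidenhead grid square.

Shift to the Maidenhead origin (180°W, 90°S): lon 327.06788, lat 113.31352.
Field (20°×10°, letters A–R): lon ⌊327.06788/20⌋ = 16 → Q; lat ⌊113.31352/10⌋ = 11 → L.
Square (2°×1°, digits 0–9): lon ⌊7.06788/2⌋ = 3; lat ⌊3.31352/1⌋ = 3.
Subsquare (5′×2.5′, letters a–x): lon ⌊1.06788/0.0833333⌋ = 12 → m; lat ⌊0.31352/0.0416667⌋ = 7 → h.
Extended square (30″×15″, digits 0–9): lon ⌊0.06788/0.00833333⌋ = 8; lat ⌊0.02186/0.00416667⌋ = 5.

QL33mh85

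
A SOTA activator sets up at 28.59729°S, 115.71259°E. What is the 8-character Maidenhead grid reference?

OG71uj56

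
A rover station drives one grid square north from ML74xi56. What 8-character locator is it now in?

ML74xi57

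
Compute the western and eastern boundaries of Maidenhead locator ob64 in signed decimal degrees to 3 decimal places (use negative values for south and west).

112.000, 114.000

Field O=14, B=1: +14·20° lon, +1·10° lat → SW at lon 100°, lat -80°.
Square 6, 4: +6·2° lon, +4·1° lat → SW at lon 112°, lat -76°.
Cell spans 2° lon × 1° lat.
west 112.000, east 114.000.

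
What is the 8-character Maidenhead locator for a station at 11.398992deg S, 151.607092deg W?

BH48eo74

Add 180° to longitude and 90° to latitude: 28.39291, 78.60101.
Field (20°×10°, letters A–R): 28.39291/20 → 1 → B, 78.60101/10 → 7 → H; chars BH.
Square (2°×1°, digits 0–9): 8.39291/2 → 4, 8.60101/1 → 8; chars 48.
Subsquare (5′×2.5′, letters a–x): 0.39291/0.0833333 → 4 → e, 0.60101/0.0416667 → 14 → o; chars eo.
Extended square (30″×15″, digits 0–9): 0.05957/0.00833333 → 7, 0.01767/0.00416667 → 4; chars 74.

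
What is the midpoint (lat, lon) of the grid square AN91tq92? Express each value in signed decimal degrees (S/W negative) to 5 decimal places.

41.67708, -160.33750

Field A=0, N=13: +0·20° lon, +13·10° lat → SW at lon -180°, lat 40°.
Square 9, 1: +9·2° lon, +1·1° lat → SW at lon -162°, lat 41°.
Subsquare t=19, q=16: +19·0.0833333° lon, +16·0.0416667° lat → SW at lon -160.417°, lat 41.6667°.
Extended square 9, 2: +9·0.00833333° lon, +2·0.00416667° lat → SW at lon -160.342°, lat 41.675°.
Cell spans 0.00833333° lon × 0.00416667° lat. Centre is SW corner plus half of each.
latitude 41.67708, longitude -160.33750.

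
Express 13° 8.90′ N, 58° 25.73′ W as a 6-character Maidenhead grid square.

GK03sd

Shift to the Maidenhead origin (180°W, 90°S): lon 121.5712, lat 103.1483.
Field (20°×10°, letters A–R): 121.5712/20 → 6 → G, 103.1483/10 → 10 → K; chars GK.
Square (2°×1°, digits 0–9): 1.5712/2 → 0, 3.1483/1 → 3; chars 03.
Subsquare (5′×2.5′, letters a–x): 1.5712/0.0833333 → 18 → s, 0.1483/0.0416667 → 3 → d; chars sd.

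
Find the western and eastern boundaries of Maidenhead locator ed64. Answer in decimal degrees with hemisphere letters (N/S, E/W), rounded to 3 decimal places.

Field E=4, D=3: +4·20° lon, +3·10° lat → SW at lon -100°, lat -60°.
Square 6, 4: +6·2° lon, +4·1° lat → SW at lon -88°, lat -56°.
Cell spans 2° lon × 1° lat.
west 88.000° W, east 86.000° W.

88.000° W, 86.000° W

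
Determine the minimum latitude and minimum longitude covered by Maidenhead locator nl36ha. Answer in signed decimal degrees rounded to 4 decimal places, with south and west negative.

Field N=13, L=11: +13·20° lon, +11·10° lat → SW at lon 80°, lat 20°.
Square 3, 6: +3·2° lon, +6·1° lat → SW at lon 86°, lat 26°.
Subsquare h=7, a=0: +7·0.0833333° lon, +0·0.0416667° lat → SW at lon 86.5833°, lat 26°.
latitude 26.0000, longitude 86.5833.

26.0000, 86.5833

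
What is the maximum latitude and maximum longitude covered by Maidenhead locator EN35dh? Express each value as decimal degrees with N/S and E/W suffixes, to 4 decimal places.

45.3333° N, 93.6667° W

Field E=4, N=13: +4·20° lon, +13·10° lat → SW at lon -100°, lat 40°.
Square 3, 5: +3·2° lon, +5·1° lat → SW at lon -94°, lat 45°.
Subsquare d=3, h=7: +3·0.0833333° lon, +7·0.0416667° lat → SW at lon -93.75°, lat 45.2917°.
Cell spans 0.0833333° lon × 0.0416667° lat. NE corner is SW corner plus one full cell.
latitude 45.3333° N, longitude 93.6667° W.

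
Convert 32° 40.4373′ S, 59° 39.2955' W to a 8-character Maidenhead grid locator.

Offset from 180°W / 90°S: lon 120.34508°, lat 57.32605°.
Field (20°×10°, letters A–R): 120.34508/20 → 6 → G, 57.32605/10 → 5 → F; chars GF.
Square (2°×1°, digits 0–9): 0.34508/2 → 0, 7.32605/1 → 7; chars 07.
Subsquare (5′×2.5′, letters a–x): 0.34508/0.0833333 → 4 → e, 0.32605/0.0416667 → 7 → h; chars eh.
Extended square (30″×15″, digits 0–9): 0.01174/0.00833333 → 1, 0.03438/0.00416667 → 8; chars 18.

GF07eh18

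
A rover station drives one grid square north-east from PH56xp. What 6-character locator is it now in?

Longitude subsquare x = 23; +1 → 24, wraps to 0 = a, carry into square.
Longitude square 5; +1 → 6.
Latitude subsquare p = 15; +1 → 16 = q.

PH66aq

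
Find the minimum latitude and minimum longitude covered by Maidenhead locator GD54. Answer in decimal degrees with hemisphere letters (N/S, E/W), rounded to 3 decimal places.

56.000° S, 50.000° W

Field G=6, D=3: +6·20° lon, +3·10° lat → SW at lon -60°, lat -60°.
Square 5, 4: +5·2° lon, +4·1° lat → SW at lon -50°, lat -56°.
latitude 56.000° S, longitude 50.000° W.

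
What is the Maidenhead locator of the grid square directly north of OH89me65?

OH89me66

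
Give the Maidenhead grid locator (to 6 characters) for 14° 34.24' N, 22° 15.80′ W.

HK84un

Shift to the Maidenhead origin (180°W, 90°S): lon 157.7367, lat 104.5707.
Field: lon ⌊157.7367/20⌋ = 7 → H; lat ⌊104.5707/10⌋ = 10 → K.
Square: lon ⌊17.7367/2⌋ = 8; lat ⌊4.5707/1⌋ = 4.
Subsquare: lon ⌊1.7367/0.0833333⌋ = 20 → u; lat ⌊0.5707/0.0416667⌋ = 13 → n.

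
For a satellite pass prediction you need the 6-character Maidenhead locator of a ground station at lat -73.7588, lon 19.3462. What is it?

JB96qf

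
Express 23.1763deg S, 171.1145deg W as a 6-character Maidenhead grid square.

AG46kt

Shift to the Maidenhead origin (180°W, 90°S): lon 8.8855, lat 66.8237.
Field (20°×10°, letters A–R): 8.8855/20 → 0 → A, 66.8237/10 → 6 → G; chars AG.
Square (2°×1°, digits 0–9): 8.8855/2 → 4, 6.8237/1 → 6; chars 46.
Subsquare (5′×2.5′, letters a–x): 0.8855/0.0833333 → 10 → k, 0.8237/0.0416667 → 19 → t; chars kt.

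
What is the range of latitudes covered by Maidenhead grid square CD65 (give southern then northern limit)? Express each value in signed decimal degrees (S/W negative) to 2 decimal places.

Field C=2, D=3: +2·20° lon, +3·10° lat → SW at lon -140°, lat -60°.
Square 6, 5: +6·2° lon, +5·1° lat → SW at lon -128°, lat -55°.
Cell spans 2° lon × 1° lat.
south -55.00, north -54.00.

-55.00, -54.00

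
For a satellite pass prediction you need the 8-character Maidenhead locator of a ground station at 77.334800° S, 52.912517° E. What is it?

LB62kp99

Shift to the Maidenhead origin (180°W, 90°S): lon 232.91252, lat 12.66520.
Field (20°×10°, letters A–R): 232.91252/20 → 11 → L, 12.66520/10 → 1 → B; chars LB.
Square (2°×1°, digits 0–9): 12.91252/2 → 6, 2.66520/1 → 2; chars 62.
Subsquare (5′×2.5′, letters a–x): 0.91252/0.0833333 → 10 → k, 0.66520/0.0416667 → 15 → p; chars kp.
Extended square (30″×15″, digits 0–9): 0.07918/0.00833333 → 9, 0.04020/0.00416667 → 9; chars 99.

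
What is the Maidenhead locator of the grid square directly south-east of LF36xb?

LF46aa

Longitude subsquare x = 23; +1 → 24, wraps to 0 = a, carry into square.
Longitude square 3; +1 → 4.
Latitude subsquare b = 1; −1 → 0 = a.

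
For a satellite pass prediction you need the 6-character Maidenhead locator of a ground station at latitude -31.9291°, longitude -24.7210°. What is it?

HF78pb

Offset from 180°W / 90°S: lon 155.2790°, lat 58.0709°.
Field: 155.2790/20 → 7 → H, 58.0709/10 → 5 → F; chars HF.
Square: 15.2790/2 → 7, 8.0709/1 → 8; chars 78.
Subsquare: 1.2790/0.0833333 → 15 → p, 0.0709/0.0416667 → 1 → b; chars pb.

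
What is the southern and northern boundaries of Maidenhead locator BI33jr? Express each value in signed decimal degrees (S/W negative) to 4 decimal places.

-6.2917, -6.2500

Field B=1, I=8: +1·20° lon, +8·10° lat → SW at lon -160°, lat -10°.
Square 3, 3: +3·2° lon, +3·1° lat → SW at lon -154°, lat -7°.
Subsquare j=9, r=17: +9·0.0833333° lon, +17·0.0416667° lat → SW at lon -153.25°, lat -6.29167°.
Cell spans 0.0833333° lon × 0.0416667° lat.
south -6.2917, north -6.2500.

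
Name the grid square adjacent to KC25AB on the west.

KC15xb

Longitude subsquare a = 0; −1 → -1, wraps to 23 = x, carry into square.
Longitude square 2; −1 → 1.
The latitude characters are unchanged.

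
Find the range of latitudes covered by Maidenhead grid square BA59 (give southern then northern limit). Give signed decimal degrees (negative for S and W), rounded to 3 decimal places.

-81.000, -80.000

Field B=1, A=0: +1·20° lon, +0·10° lat → SW at lon -160°, lat -90°.
Square 5, 9: +5·2° lon, +9·1° lat → SW at lon -150°, lat -81°.
Cell spans 2° lon × 1° lat.
south -81.000, north -80.000.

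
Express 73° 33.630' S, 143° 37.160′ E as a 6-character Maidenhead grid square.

QB16tk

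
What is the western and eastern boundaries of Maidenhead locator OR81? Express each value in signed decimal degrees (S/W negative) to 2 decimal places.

116.00, 118.00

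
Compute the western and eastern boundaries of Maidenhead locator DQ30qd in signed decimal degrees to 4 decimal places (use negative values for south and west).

Field D=3, Q=16: +3·20° lon, +16·10° lat → SW at lon -120°, lat 70°.
Square 3, 0: +3·2° lon, +0·1° lat → SW at lon -114°, lat 70°.
Subsquare q=16, d=3: +16·0.0833333° lon, +3·0.0416667° lat → SW at lon -112.667°, lat 70.125°.
Cell spans 0.0833333° lon × 0.0416667° lat.
west -112.6667, east -112.5833.

-112.6667, -112.5833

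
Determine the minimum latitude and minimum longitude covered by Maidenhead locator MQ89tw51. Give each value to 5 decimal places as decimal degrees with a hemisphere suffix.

79.92083° N, 77.62500° E

Field M=12, Q=16: +12·20° lon, +16·10° lat → SW at lon 60°, lat 70°.
Square 8, 9: +8·2° lon, +9·1° lat → SW at lon 76°, lat 79°.
Subsquare t=19, w=22: +19·0.0833333° lon, +22·0.0416667° lat → SW at lon 77.5833°, lat 79.9167°.
Extended square 5, 1: +5·0.00833333° lon, +1·0.00416667° lat → SW at lon 77.625°, lat 79.9208°.
latitude 79.92083° N, longitude 77.62500° E.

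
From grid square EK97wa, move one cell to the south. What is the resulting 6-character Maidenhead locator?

EK96wx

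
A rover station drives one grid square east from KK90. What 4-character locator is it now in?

LK00

Longitude square 9; +1 → 10, wraps to 0, carry into field.
Longitude field K = 10; +1 → 11 = L.
The latitude characters are unchanged.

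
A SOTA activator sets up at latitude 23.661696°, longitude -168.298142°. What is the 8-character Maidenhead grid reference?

AL53up48

Add 180° to longitude and 90° to latitude: 11.70186, 113.66170.
Field: 11.70186/20 → 0 → A, 113.66170/10 → 11 → L; chars AL.
Square: 11.70186/2 → 5, 3.66170/1 → 3; chars 53.
Subsquare: 1.70186/0.0833333 → 20 → u, 0.66170/0.0416667 → 15 → p; chars up.
Extended square: 0.03519/0.00833333 → 4, 0.03670/0.00416667 → 8; chars 48.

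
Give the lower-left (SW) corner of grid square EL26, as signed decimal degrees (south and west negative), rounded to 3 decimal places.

26.000, -96.000

Field E=4, L=11: +4·20° lon, +11·10° lat → SW at lon -100°, lat 20°.
Square 2, 6: +2·2° lon, +6·1° lat → SW at lon -96°, lat 26°.
latitude 26.000, longitude -96.000.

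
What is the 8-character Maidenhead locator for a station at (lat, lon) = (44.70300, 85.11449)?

Shift to the Maidenhead origin (180°W, 90°S): lon 265.11449, lat 134.70300.
Field: 265.11449/20 → 13 → N, 134.70300/10 → 13 → N; chars NN.
Square: 5.11449/2 → 2, 4.70300/1 → 4; chars 24.
Subsquare: 1.11449/0.0833333 → 13 → n, 0.70300/0.0416667 → 16 → q; chars nq.
Extended square: 0.03116/0.00833333 → 3, 0.03633/0.00416667 → 8; chars 38.

NN24nq38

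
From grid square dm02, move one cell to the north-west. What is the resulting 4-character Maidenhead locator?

Longitude square 0; −1 → -1, wraps to 9, carry into field.
Longitude field D = 3; −1 → 2 = C.
Latitude square 2; +1 → 3.

CM93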